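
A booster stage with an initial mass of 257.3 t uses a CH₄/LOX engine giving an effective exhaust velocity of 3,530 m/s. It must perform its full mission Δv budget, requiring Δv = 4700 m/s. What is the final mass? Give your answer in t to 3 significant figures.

final mass ≈ 68.0 t

m₀/m_f = exp(Δv / v_e) = exp(4700 / 3530.0) = exp(1.3314) = 3.7865.
m_f = m₀ / 3.7865 = 257.3 / 3.7865 = 67.9519 t.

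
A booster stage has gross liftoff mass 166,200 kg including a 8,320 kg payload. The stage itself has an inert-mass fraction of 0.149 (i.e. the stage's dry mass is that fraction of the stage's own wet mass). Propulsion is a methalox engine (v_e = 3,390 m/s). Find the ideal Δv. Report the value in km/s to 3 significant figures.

Δv ≈ 5.60 km/s

Stage wet mass = m₀ − payload = 166,200 − 8,320 = 157,880 kg.
Stage dry mass = ε × stage wet mass = 0.149 × 157,880 = 23,524.1 kg.
Burnout mass m_f = stage dry + payload = 23,524.1 + 8,320 = 31,844.1 kg.
Δv = v_e · ln(166,200/31,844.1) = 3390.0 × ln(5.219) = 3390.0 × 1.6523 ≈ 5601 m/s.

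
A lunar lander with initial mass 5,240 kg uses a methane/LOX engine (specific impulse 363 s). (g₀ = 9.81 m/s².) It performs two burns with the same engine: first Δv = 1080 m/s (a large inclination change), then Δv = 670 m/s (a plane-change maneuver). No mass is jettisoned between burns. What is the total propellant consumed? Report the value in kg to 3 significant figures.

v_e = Isp · g₀ = 363 × 9.81 = 3561.0 m/s.
After the first burn: m = 5240 × exp(−1080/3561.0) = 5240 × 0.73839 = 3,869.16 kg.
After the second burn: m = 3,869.16 × exp(−670/3561.0) = 3,869.16 × 0.82849 = 3,205.56 kg.
Total propellant = m₀ − m_final = 5240 − 3,205.56 = 2,034.44 kg.

total propellant consumed ≈ 2030 kg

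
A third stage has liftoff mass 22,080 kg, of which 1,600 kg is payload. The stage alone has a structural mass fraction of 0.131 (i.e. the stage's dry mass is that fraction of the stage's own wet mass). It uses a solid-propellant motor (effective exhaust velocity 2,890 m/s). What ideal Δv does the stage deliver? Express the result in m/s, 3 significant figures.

Δv ≈ 4740 m/s

Stage wet mass = m₀ − payload = 22,080 − 1,600 = 20,480 kg.
Stage dry mass = ε × stage wet mass = 0.131 × 20,480 = 2,682.88 kg.
Burnout mass m_f = stage dry + payload = 2,682.88 + 1,600 = 4,282.88 kg.
Δv = v_e · ln(22,080/4,282.88) = 2890.0 × ln(5.155) = 2890.0 × 1.6400 ≈ 4740 m/s.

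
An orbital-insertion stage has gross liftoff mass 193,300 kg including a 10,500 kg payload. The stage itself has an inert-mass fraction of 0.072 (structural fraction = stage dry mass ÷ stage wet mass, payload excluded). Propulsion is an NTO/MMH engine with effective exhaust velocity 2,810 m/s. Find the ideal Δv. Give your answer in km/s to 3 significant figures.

Δv ≈ 5.90 km/s

Stage wet mass = m₀ − payload = 193,300 − 10,500 = 182,800 kg.
Stage dry mass = ε × stage wet mass = 0.072 × 182,800 = 13,161.6 kg.
Burnout mass m_f = stage dry + payload = 13,161.6 + 10,500 = 23,661.6 kg.
Δv = v_e · ln(193,300/23,661.6) = 2810.0 × ln(8.169) = 2810.0 × 2.1004 ≈ 5902 m/s.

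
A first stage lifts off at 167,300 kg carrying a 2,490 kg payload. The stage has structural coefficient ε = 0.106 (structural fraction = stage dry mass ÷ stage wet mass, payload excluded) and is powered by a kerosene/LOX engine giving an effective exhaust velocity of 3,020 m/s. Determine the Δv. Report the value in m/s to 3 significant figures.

Δv ≈ 6420 m/s

Stage wet mass = m₀ − payload = 167,300 − 2,490 = 164,810 kg.
Stage dry mass = ε × stage wet mass = 0.106 × 164,810 = 17,469.9 kg.
Burnout mass m_f = stage dry + payload = 17,469.9 + 2,490 = 19,959.9 kg.
By the Tsiolkovsky rocket equation, Δv = v_e · ln(167,300/19,959.9) = 3020.0 × ln(8.382) = 3020.0 × 2.1261 ≈ 6421 m/s.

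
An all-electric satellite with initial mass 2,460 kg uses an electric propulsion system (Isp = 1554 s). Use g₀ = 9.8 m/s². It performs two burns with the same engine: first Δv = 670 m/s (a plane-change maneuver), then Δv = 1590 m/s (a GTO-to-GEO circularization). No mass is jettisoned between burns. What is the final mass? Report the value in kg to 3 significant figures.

v_e = Isp · g₀ = 1554 × 9.8 = 15229.2 m/s.
After the first burn: m = 2460 × exp(−670/15229.2) = 2460 × 0.95696 = 2,354.12 kg.
After the second burn: m = 2,354.12 × exp(−1590/15229.2) = 2,354.12 × 0.90086 = 2,120.73 kg.

final mass ≈ 2120 kg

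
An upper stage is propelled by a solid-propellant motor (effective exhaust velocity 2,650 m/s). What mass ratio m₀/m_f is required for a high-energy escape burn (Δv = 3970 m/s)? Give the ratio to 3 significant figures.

Rocket equation: m₀/m_f = exp(Δv / v_e) = exp(3970 / 2650.0) = exp(1.4981) = 4.4732.

mass ratio ≈ 4.47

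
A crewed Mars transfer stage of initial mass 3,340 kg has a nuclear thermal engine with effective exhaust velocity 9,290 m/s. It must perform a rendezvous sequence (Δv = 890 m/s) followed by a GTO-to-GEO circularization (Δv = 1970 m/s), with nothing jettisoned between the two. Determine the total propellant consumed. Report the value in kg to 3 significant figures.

After the first burn: m = 3340 × exp(−890/9290.0) = 3340 × 0.90864 = 3,034.86 kg.
After the second burn: m = 3,034.86 × exp(−1970/9290.0) = 3,034.86 × 0.80892 = 2,454.96 kg.
Total propellant = m₀ − m_final = 3340 − 2,454.96 = 885.04 kg.

total propellant consumed ≈ 885 kg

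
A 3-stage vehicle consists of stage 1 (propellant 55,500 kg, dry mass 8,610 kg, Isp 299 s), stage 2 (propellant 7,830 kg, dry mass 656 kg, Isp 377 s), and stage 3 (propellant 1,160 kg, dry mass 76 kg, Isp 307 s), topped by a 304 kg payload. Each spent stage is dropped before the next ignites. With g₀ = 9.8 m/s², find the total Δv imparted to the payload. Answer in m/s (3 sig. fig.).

Ignition mass of stage 1 = 55,500+8,610 + 7,830+656 + 1,160+76 + 304 = 74,136 kg.
Stage 1: m₀ = 74,136 kg, m_f = 74,136 − 55,500 = 18,636 kg; Δv = 299×9.8×ln(3.978) = 2930.2×1.3808 ≈ 4046 m/s.
Stage 2: m₀ = 10,026 kg, m_f = 10,026 − 7,830 = 2,196 kg; Δv = 377×9.8×ln(4.566) = 3694.6×1.5185 ≈ 5610 m/s.
Stage 3: m₀ = 1,540 kg, m_f = 1,540 − 1,160 = 380 kg; Δv = 307×9.8×ln(4.053) = 3008.6×1.3994 ≈ 4210 m/s.
Total Δv = 4046 + 5610 + 4210 = 13866 m/s.

Δv ≈ 13900 m/s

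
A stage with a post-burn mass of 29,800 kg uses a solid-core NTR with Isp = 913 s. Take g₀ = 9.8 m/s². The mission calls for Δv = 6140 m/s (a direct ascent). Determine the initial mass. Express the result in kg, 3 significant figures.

initial mass ≈ 59200 kg

v_e = Isp · g₀ = 913 × 9.8 = 8947.4 m/s.
From the ideal rocket equation, m₀/m_f = exp(Δv / v_e) = exp(6140 / 8947.4) = exp(0.6862) = 1.9862.
m₀ = m_f × 1.9862 = 29,800 × 1.9862 = 59,188.8 kg.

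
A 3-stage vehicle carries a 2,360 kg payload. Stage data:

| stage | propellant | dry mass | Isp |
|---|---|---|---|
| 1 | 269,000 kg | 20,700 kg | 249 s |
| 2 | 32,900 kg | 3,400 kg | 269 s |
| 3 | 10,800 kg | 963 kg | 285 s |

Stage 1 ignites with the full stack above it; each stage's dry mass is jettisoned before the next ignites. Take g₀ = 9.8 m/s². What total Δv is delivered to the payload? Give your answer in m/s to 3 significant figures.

Δv ≈ 10600 m/s

Ignition mass of stage 1 = 269,000+20,700 + 32,900+3,400 + 10,800+963 + 2,360 = 340,123 kg.
Stage 1: m₀ = 340,123 kg, m_f = 340,123 − 269,000 = 71,123 kg; Δv = 249×9.8×ln(4.782) = 2440.2×1.5649 ≈ 3819 m/s.
Stage 2: m₀ = 50,423 kg, m_f = 50,423 − 32,900 = 17,523 kg; Δv = 269×9.8×ln(2.878) = 2636.2×1.0569 ≈ 2786 m/s.
Stage 3: m₀ = 14,123 kg, m_f = 14,123 − 10,800 = 3,323 kg; Δv = 285×9.8×ln(4.25) = 2793.0×1.4469 ≈ 4041 m/s.
Total Δv = 3819 + 2786 + 4041 = 10646 m/s.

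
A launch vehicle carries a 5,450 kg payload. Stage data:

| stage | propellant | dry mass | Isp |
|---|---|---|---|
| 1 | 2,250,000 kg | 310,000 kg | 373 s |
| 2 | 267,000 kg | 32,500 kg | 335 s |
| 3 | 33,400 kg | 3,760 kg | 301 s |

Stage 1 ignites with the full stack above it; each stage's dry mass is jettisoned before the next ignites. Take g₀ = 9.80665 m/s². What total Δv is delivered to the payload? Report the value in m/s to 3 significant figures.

Ignition mass of stage 1 = 2,250,000+310,000 + 267,000+32,500 + 33,400+3,760 + 5,450 = 2,902,110 kg.
Stage 1: m₀ = 2,902,110 kg, m_f = 2,902,110 − 2,250,000 = 652,110 kg; Δv = 373×9.80665×ln(4.45) = 3657.9×1.4930 ≈ 5461 m/s.
Stage 2: m₀ = 342,110 kg, m_f = 342,110 − 267,000 = 75,110 kg; Δv = 335×9.80665×ln(4.555) = 3285.2×1.5162 ≈ 4981 m/s.
Stage 3: m₀ = 42,610 kg, m_f = 42,610 − 33,400 = 9,210 kg; Δv = 301×9.80665×ln(4.626) = 2951.8×1.5318 ≈ 4522 m/s.
Total Δv = 5461 + 4981 + 4522 = 14964 m/s.

Δv ≈ 15000 m/s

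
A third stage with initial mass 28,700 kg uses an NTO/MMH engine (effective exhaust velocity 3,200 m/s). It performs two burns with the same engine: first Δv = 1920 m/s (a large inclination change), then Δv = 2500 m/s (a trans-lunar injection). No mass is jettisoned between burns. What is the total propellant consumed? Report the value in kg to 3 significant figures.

total propellant consumed ≈ 21500 kg

After the first burn: m = 28700 × exp(−1920/3200.0) = 28700 × 0.54881 = 15,750.8 kg.
After the second burn: m = 15,750.8 × exp(−2500/3200.0) = 15,750.8 × 0.45783 = 7,211.19 kg.
Total propellant = m₀ − m_final = 28700 − 7,211.19 = 21,488.81 kg.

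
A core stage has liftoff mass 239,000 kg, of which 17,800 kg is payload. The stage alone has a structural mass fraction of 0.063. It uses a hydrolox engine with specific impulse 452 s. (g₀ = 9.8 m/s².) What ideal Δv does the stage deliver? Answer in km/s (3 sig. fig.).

Stage wet mass = m₀ − payload = 239,000 − 17,800 = 221,200 kg.
Stage dry mass = ε × stage wet mass = 0.063 × 221,200 = 13,935.6 kg.
Burnout mass m_f = stage dry + payload = 13,935.6 + 17,800 = 31,735.6 kg.
v_e = Isp · g₀ = 452 × 9.8 = 4429.6 m/s.
From the ideal rocket equation, Δv = v_e · ln(239,000/31,735.6) = 4429.6 × ln(7.531) = 4429.6 × 2.0190 ≈ 8943 m/s.

Δv ≈ 8.94 km/s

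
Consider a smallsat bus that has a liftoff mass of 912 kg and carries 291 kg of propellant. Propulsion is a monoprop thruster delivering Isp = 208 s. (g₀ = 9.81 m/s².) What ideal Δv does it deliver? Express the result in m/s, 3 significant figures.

Δv ≈ 784 m/s

v_e = Isp · g₀ = 208 × 9.81 = 2040.5 m/s.
m_f = m₀ − m_prop = 912 − 291 = 621 kg.
From the ideal rocket equation, Δv = v_e · ln(m₀/m_f) = 2040.5 × ln(1.469) = 2040.5 × 0.3843 ≈ 784.2 m/s.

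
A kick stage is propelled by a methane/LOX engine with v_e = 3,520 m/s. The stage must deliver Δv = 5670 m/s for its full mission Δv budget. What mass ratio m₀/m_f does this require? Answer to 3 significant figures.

m₀/m_f = exp(Δv / v_e) = exp(5670 / 3520.0) = exp(1.6108) = 5.0068.

mass ratio ≈ 5.01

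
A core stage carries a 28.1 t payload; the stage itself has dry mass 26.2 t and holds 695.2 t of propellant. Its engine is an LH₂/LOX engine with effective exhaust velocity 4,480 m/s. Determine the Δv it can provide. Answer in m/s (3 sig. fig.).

Δv ≈ 11800 m/s

m₀ = payload + dry + propellant = 28.1 + 26.2 + 695.2 = 749.5 t.
m_f = payload + dry = 28.1 + 26.2 = 54.3 t.
Δv = v_e · ln(m₀/m_f) = 4480.0 × ln(13.8) = 4480.0 × 2.6249 ≈ 11759.5 m/s.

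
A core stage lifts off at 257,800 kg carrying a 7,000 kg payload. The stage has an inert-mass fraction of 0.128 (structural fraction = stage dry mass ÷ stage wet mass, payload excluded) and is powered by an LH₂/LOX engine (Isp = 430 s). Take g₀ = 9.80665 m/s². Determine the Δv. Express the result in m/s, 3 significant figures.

Δv ≈ 7950 m/s

Stage wet mass = m₀ − payload = 257,800 − 7,000 = 250,800 kg.
Stage dry mass = ε × stage wet mass = 0.128 × 250,800 = 32,102.4 kg.
Burnout mass m_f = stage dry + payload = 32,102.4 + 7,000 = 39,102.4 kg.
v_e = Isp · g₀ = 430 × 9.80665 = 4216.9 m/s.
Δv = v_e · ln(257,800/39,102.4) = 4216.9 × ln(6.593) = 4216.9 × 1.8860 ≈ 7953 m/s.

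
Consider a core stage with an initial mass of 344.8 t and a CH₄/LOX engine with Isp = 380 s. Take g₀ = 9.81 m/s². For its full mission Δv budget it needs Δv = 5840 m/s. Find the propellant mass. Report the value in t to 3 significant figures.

propellant mass ≈ 273 t

v_e = Isp · g₀ = 380 × 9.81 = 3727.8 m/s.
Using Δv = v_e ln(m₀/m_f): m₀/m_f = exp(Δv / v_e) = exp(5840 / 3727.8) = exp(1.5666) = 4.7904.
m_f = 344.8 / 4.7904 = 71.9773 t, so propellant = m₀ − m_f = 344.8 − 71.9773 = 272.8227 t.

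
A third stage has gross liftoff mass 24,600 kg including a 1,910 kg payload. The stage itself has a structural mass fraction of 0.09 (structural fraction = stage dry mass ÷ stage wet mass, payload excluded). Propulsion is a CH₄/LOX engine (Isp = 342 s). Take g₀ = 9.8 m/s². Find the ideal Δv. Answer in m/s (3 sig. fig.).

Δv ≈ 6130 m/s

Stage wet mass = m₀ − payload = 24,600 − 1,910 = 22,690 kg.
Stage dry mass = ε × stage wet mass = 0.09 × 22,690 = 2,042.1 kg.
Burnout mass m_f = stage dry + payload = 2,042.1 + 1,910 = 3,952.1 kg.
v_e = Isp · g₀ = 342 × 9.8 = 3351.6 m/s.
Rocket equation: Δv = v_e · ln(24,600/3,952.1) = 3351.6 × ln(6.225) = 3351.6 × 1.8285 ≈ 6128 m/s.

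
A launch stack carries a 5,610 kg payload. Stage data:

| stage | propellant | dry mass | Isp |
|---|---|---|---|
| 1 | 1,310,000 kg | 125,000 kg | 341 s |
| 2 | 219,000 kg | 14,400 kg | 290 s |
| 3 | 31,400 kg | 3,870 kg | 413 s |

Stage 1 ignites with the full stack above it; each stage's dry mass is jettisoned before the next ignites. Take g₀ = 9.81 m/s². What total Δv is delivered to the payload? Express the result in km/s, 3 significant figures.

Δv ≈ 15.3 km/s

Ignition mass of stage 1 = 1,310,000+125,000 + 219,000+14,400 + 31,400+3,870 + 5,610 = 1,709,280 kg.
Stage 1: m₀ = 1,709,280 kg, m_f = 1,709,280 − 1,310,000 = 399,280 kg; Δv = 341×9.81×ln(4.281) = 3345.2×1.4542 ≈ 4864 m/s.
Stage 2: m₀ = 274,280 kg, m_f = 274,280 − 219,000 = 55,280 kg; Δv = 290×9.81×ln(4.962) = 2844.9×1.6017 ≈ 4557 m/s.
Stage 3: m₀ = 40,880 kg, m_f = 40,880 − 31,400 = 9,480 kg; Δv = 413×9.81×ln(4.312) = 4051.5×1.4615 ≈ 5921 m/s.
Total Δv = 4864 + 4557 + 5921 = 15342 m/s.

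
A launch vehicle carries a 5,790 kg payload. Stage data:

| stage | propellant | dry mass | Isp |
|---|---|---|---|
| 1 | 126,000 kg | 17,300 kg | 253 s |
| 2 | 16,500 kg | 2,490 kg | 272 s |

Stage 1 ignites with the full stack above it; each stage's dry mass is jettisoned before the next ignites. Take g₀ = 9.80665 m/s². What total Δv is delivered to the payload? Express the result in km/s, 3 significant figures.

Δv ≈ 6.36 km/s

Ignition mass of stage 1 = 126,000+17,300 + 16,500+2,490 + 5,790 = 168,080 kg.
Stage 1: m₀ = 168,080 kg, m_f = 168,080 − 126,000 = 42,080 kg; Δv = 253×9.80665×ln(3.994) = 2481.1×1.3849 ≈ 3436 m/s.
Stage 2: m₀ = 24,780 kg, m_f = 24,780 − 16,500 = 8,280 kg; Δv = 272×9.80665×ln(2.993) = 2667.4×1.0962 ≈ 2924 m/s.
Total Δv = 3436 + 2924 = 6360 m/s.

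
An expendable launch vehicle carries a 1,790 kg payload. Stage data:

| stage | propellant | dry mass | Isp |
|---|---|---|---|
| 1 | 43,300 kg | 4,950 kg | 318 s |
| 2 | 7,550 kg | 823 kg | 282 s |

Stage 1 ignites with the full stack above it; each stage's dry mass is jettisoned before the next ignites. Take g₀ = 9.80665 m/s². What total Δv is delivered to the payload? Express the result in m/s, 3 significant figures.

Δv ≈ 7970 m/s

Ignition mass of stage 1 = 43,300+4,950 + 7,550+823 + 1,790 = 58,413 kg.
Stage 1: m₀ = 58,413 kg, m_f = 58,413 − 43,300 = 15,113 kg; Δv = 318×9.80665×ln(3.865) = 3118.5×1.3520 ≈ 4216 m/s.
Stage 2: m₀ = 10,163 kg, m_f = 10,163 − 7,550 = 2,613 kg; Δv = 282×9.80665×ln(3.889) = 2765.5×1.3583 ≈ 3756 m/s.
Total Δv = 4216 + 3756 = 7972 m/s.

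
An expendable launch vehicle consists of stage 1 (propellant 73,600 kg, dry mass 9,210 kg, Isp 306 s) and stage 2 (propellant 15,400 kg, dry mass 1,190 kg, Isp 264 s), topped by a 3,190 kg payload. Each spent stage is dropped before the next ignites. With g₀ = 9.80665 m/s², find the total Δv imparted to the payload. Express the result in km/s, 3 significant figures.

Ignition mass of stage 1 = 73,600+9,210 + 15,400+1,190 + 3,190 = 102,590 kg.
Stage 1: m₀ = 102,590 kg, m_f = 102,590 − 73,600 = 28,990 kg; Δv = 306×9.80665×ln(3.539) = 3000.8×1.2638 ≈ 3792 m/s.
Stage 2: m₀ = 19,780 kg, m_f = 19,780 − 15,400 = 4,380 kg; Δv = 264×9.80665×ln(4.516) = 2589.0×1.5076 ≈ 3903 m/s.
Total Δv = 3792 + 3903 = 7695 m/s.

Δv ≈ 7.70 km/s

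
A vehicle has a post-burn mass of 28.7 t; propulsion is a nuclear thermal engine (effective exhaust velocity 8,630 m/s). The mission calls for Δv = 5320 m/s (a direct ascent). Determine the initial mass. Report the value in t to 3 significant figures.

From the ideal rocket equation, m₀/m_f = exp(Δv / v_e) = exp(5320 / 8630.0) = exp(0.6165) = 1.8523.
m₀ = m_f × 1.8523 = 28.7 × 1.8523 = 53.161 t.

initial mass ≈ 53.2 t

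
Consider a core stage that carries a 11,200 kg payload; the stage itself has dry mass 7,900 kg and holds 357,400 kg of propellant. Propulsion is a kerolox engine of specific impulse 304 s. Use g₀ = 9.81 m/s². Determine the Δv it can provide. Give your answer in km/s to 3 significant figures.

v_e = Isp · g₀ = 304 × 9.81 = 2982.2 m/s.
m₀ = payload + dry + propellant = 11,200 + 7,900 + 357,400 = 376,500 kg.
m_f = payload + dry = 11,200 + 7,900 = 19,100 kg.
From the ideal rocket equation, Δv = v_e · ln(m₀/m_f) = 2982.2 × ln(19.71) = 2982.2 × 2.9812 ≈ 8890.7 m/s.

Δv ≈ 8.89 km/s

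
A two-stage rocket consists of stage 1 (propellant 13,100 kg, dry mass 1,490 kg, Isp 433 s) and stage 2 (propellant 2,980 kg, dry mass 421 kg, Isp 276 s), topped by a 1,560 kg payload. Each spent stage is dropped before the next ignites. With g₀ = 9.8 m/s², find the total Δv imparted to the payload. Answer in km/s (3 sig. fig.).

Ignition mass of stage 1 = 13,100+1,490 + 2,980+421 + 1,560 = 19,551 kg.
Stage 1: m₀ = 19,551 kg, m_f = 19,551 − 13,100 = 6,451 kg; Δv = 433×9.8×ln(3.031) = 4243.4×1.1088 ≈ 4705 m/s.
Stage 2: m₀ = 4,961 kg, m_f = 4,961 − 2,980 = 1,981 kg; Δv = 276×9.8×ln(2.504) = 2704.8×0.9180 ≈ 2483 m/s.
Total Δv = 4705 + 2483 = 7188 m/s.

Δv ≈ 7.19 km/s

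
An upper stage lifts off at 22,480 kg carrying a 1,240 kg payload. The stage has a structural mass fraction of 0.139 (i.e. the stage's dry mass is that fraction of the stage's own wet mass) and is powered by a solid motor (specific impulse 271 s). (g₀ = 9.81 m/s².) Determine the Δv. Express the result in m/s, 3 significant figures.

Stage wet mass = m₀ − payload = 22,480 − 1,240 = 21,240 kg.
Stage dry mass = ε × stage wet mass = 0.139 × 21,240 = 2,952.36 kg.
Burnout mass m_f = stage dry + payload = 2,952.36 + 1,240 = 4,192.36 kg.
v_e = Isp · g₀ = 271 × 9.81 = 2658.5 m/s.
Rocket equation: Δv = v_e · ln(22,480/4,192.36) = 2658.5 × ln(5.362) = 2658.5 × 1.6794 ≈ 4465 m/s.

Δv ≈ 4460 m/s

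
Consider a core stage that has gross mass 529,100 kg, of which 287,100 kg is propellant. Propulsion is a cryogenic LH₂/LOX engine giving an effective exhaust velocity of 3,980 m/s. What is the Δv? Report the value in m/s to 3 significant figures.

m_f = m₀ − m_prop = 529,100 − 287,100 = 242,000 kg.
Rocket equation: Δv = v_e · ln(m₀/m_f) = 3980.0 × ln(2.186) = 3980.0 × 0.7822 ≈ 3113.3 m/s.

Δv ≈ 3110 m/s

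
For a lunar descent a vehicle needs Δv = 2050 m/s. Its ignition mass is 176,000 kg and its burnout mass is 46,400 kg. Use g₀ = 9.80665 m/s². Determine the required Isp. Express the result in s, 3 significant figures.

ln(m₀/m_f) = ln(176000/46400) = ln(3.793) = 1.3332.
v_e = Δv / ln(m₀/m_f) = 2050 / 1.3332 = 1537.7 m/s.
Isp = v_e / g₀ = 1537.7 / 9.80665 = 156.8 s.

Isp ≈ 157 s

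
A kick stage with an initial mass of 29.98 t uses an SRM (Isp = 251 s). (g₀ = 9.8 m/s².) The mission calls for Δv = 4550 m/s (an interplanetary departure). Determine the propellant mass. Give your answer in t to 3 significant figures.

v_e = Isp · g₀ = 251 × 9.8 = 2459.8 m/s.
m₀/m_f = exp(Δv / v_e) = exp(4550 / 2459.8) = exp(1.8497) = 6.3582.
m_f = 29.98 / 6.3582 = 4.71517 t, so propellant = m₀ − m_f = 29.98 − 4.71517 = 25.26483 t.

propellant mass ≈ 25.3 t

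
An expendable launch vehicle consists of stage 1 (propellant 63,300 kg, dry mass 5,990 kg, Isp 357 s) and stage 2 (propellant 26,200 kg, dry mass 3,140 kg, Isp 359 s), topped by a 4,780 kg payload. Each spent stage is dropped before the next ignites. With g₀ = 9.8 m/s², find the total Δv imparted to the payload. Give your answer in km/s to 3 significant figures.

Ignition mass of stage 1 = 63,300+5,990 + 26,200+3,140 + 4,780 = 103,410 kg.
Stage 1: m₀ = 103,410 kg, m_f = 103,410 − 63,300 = 40,110 kg; Δv = 357×9.8×ln(2.578) = 3498.6×0.9471 ≈ 3313 m/s.
Stage 2: m₀ = 34,120 kg, m_f = 34,120 − 26,200 = 7,920 kg; Δv = 359×9.8×ln(4.308) = 3518.2×1.4605 ≈ 5138 m/s.
Total Δv = 3313 + 5138 = 8451 m/s.

Δv ≈ 8.45 km/s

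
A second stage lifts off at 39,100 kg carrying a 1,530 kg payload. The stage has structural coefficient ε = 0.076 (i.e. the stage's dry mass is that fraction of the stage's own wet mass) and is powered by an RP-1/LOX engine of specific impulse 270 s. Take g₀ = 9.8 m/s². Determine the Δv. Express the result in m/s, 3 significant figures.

Stage wet mass = m₀ − payload = 39,100 − 1,530 = 37,570 kg.
Stage dry mass = ε × stage wet mass = 0.076 × 37,570 = 2,855.32 kg.
Burnout mass m_f = stage dry + payload = 2,855.32 + 1,530 = 4,385.32 kg.
v_e = Isp · g₀ = 270 × 9.8 = 2646.0 m/s.
Δv = v_e · ln(39,100/4,385.32) = 2646.0 × ln(8.916) = 2646.0 × 2.1879 ≈ 5789 m/s.

Δv ≈ 5790 m/s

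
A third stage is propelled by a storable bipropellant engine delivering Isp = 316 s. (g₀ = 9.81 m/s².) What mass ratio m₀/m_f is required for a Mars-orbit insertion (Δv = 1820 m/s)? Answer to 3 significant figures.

mass ratio ≈ 1.80

v_e = Isp · g₀ = 316 × 9.81 = 3100.0 m/s.
Using Δv = v_e ln(m₀/m_f): m₀/m_f = exp(Δv / v_e) = exp(1820 / 3100.0) = exp(0.5871) = 1.7988.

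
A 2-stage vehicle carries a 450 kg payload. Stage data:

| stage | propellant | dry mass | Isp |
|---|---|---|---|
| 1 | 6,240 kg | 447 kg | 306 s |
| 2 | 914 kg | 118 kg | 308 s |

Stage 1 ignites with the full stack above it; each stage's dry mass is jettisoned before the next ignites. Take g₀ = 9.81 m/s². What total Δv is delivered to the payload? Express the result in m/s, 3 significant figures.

Δv ≈ 7230 m/s

Ignition mass of stage 1 = 6,240+447 + 914+118 + 450 = 8,169 kg.
Stage 1: m₀ = 8,169 kg, m_f = 8,169 − 6,240 = 1,929 kg; Δv = 306×9.81×ln(4.235) = 3001.9×1.4433 ≈ 4333 m/s.
Stage 2: m₀ = 1,482 kg, m_f = 1,482 − 914 = 568 kg; Δv = 308×9.81×ln(2.609) = 3021.5×0.9590 ≈ 2898 m/s.
Total Δv = 4333 + 2898 = 7231 m/s.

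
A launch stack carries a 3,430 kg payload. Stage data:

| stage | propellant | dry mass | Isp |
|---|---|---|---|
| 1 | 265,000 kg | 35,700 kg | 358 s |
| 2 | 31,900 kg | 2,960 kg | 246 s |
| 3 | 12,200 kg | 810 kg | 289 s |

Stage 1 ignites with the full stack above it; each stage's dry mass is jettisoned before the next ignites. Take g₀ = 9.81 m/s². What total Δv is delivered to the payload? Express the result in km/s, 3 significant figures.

Δv ≈ 11.1 km/s

Ignition mass of stage 1 = 265,000+35,700 + 31,900+2,960 + 12,200+810 + 3,430 = 352,000 kg.
Stage 1: m₀ = 352,000 kg, m_f = 352,000 − 265,000 = 87,000 kg; Δv = 358×9.81×ln(4.046) = 3512.0×1.3977 ≈ 4909 m/s.
Stage 2: m₀ = 51,300 kg, m_f = 51,300 − 31,900 = 19,400 kg; Δv = 246×9.81×ln(2.644) = 2413.3×0.9724 ≈ 2347 m/s.
Stage 3: m₀ = 16,440 kg, m_f = 16,440 − 12,200 = 4,240 kg; Δv = 289×9.81×ln(3.877) = 2835.1×1.3552 ≈ 3842 m/s.
Total Δv = 4909 + 2347 + 3842 = 11098 m/s.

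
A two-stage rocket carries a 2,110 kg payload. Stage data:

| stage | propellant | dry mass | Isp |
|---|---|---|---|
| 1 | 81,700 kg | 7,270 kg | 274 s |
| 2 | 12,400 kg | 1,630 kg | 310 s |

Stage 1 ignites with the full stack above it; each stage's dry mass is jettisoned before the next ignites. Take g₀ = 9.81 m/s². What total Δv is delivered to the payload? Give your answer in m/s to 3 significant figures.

Δv ≈ 8480 m/s

Ignition mass of stage 1 = 81,700+7,270 + 12,400+1,630 + 2,110 = 105,110 kg.
Stage 1: m₀ = 105,110 kg, m_f = 105,110 − 81,700 = 23,410 kg; Δv = 274×9.81×ln(4.49) = 2687.9×1.5018 ≈ 4037 m/s.
Stage 2: m₀ = 16,140 kg, m_f = 16,140 − 12,400 = 3,740 kg; Δv = 310×9.81×ln(4.316) = 3041.1×1.4622 ≈ 4447 m/s.
Total Δv = 4037 + 4447 = 8484 m/s.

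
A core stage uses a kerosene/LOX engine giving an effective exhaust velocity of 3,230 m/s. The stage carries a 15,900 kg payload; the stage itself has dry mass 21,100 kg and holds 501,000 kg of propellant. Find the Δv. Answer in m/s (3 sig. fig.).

m₀ = payload + dry + propellant = 15,900 + 21,100 + 501,000 = 538,000 kg.
m_f = payload + dry = 15,900 + 21,100 = 37,000 kg.
From the ideal rocket equation, Δv = v_e · ln(m₀/m_f) = 3230.0 × ln(14.54) = 3230.0 × 2.6769 ≈ 8646.5 m/s.

Δv ≈ 8650 m/s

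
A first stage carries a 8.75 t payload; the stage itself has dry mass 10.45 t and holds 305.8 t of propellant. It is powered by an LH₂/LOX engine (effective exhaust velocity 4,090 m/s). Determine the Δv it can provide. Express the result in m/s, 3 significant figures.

m₀ = payload + dry + propellant = 8.75 + 10.45 + 305.8 = 325 t.
m_f = payload + dry = 8.75 + 10.45 = 19.2 t.
Δv = v_e · ln(m₀/m_f) = 4090.0 × ln(16.93) = 4090.0 × 2.8289 ≈ 11570.3 m/s.

Δv ≈ 11600 m/s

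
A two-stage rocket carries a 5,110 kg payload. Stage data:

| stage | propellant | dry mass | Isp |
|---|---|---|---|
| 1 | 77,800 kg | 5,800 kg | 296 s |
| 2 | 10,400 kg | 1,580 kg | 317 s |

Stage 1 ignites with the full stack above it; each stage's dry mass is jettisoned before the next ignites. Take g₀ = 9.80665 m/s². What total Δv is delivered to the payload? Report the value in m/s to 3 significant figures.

Ignition mass of stage 1 = 77,800+5,800 + 10,400+1,580 + 5,110 = 100,690 kg.
Stage 1: m₀ = 100,690 kg, m_f = 100,690 − 77,800 = 22,890 kg; Δv = 296×9.80665×ln(4.399) = 2902.8×1.4813 ≈ 4300 m/s.
Stage 2: m₀ = 17,090 kg, m_f = 17,090 − 10,400 = 6,690 kg; Δv = 317×9.80665×ln(2.555) = 3108.7×0.9379 ≈ 2916 m/s.
Total Δv = 4300 + 2916 = 7216 m/s.

Δv ≈ 7220 m/s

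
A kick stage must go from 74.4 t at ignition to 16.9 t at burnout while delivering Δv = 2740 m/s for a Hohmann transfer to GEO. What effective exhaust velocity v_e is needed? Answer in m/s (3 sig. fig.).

v_e ≈ 1850 m/s

ln(m₀/m_f) = ln(74400/16900) = ln(4.402) = 1.4821.
From the ideal rocket equation, v_e = Δv / ln(m₀/m_f) = 2740 / 1.4821 = 1848.7 m/s.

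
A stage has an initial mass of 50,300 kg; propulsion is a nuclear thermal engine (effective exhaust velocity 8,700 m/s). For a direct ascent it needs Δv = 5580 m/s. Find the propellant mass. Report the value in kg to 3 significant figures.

propellant mass ≈ 23800 kg

m₀/m_f = exp(Δv / v_e) = exp(5580 / 8700.0) = exp(0.6414) = 1.8991.
m_f = 50,300 / 1.8991 = 26,486.2 kg, so propellant = m₀ − m_f = 50,300 − 26,486.2 = 23,813.8 kg.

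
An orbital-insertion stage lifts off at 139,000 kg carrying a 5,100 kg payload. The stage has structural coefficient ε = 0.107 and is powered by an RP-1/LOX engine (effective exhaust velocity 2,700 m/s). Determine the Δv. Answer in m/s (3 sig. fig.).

Stage wet mass = m₀ − payload = 139,000 − 5,100 = 133,900 kg.
Stage dry mass = ε × stage wet mass = 0.107 × 133,900 = 14,327.3 kg.
Burnout mass m_f = stage dry + payload = 14,327.3 + 5,100 = 19,427.3 kg.
Δv = v_e · ln(139,000/19,427.3) = 2700.0 × ln(7.155) = 2700.0 × 1.9678 ≈ 5313 m/s.

Δv ≈ 5310 m/s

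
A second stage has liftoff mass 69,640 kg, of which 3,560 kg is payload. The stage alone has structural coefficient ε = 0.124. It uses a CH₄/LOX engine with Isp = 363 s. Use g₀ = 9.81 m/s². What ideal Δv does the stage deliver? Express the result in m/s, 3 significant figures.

Δv ≈ 6340 m/s

Stage wet mass = m₀ − payload = 69,640 − 3,560 = 66,080 kg.
Stage dry mass = ε × stage wet mass = 0.124 × 66,080 = 8,193.92 kg.
Burnout mass m_f = stage dry + payload = 8,193.92 + 3,560 = 11,753.92 kg.
v_e = Isp · g₀ = 363 × 9.81 = 3561.0 m/s.
Δv = v_e · ln(69,640/11,753.92) = 3561.0 × ln(5.925) = 3561.0 × 1.7792 ≈ 6336 m/s.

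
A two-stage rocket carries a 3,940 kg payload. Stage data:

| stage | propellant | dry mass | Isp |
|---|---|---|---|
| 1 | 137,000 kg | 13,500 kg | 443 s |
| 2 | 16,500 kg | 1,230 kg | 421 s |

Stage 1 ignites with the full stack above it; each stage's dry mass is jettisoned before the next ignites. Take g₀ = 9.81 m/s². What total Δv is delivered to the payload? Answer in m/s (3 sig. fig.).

Δv ≈ 12800 m/s

Ignition mass of stage 1 = 137,000+13,500 + 16,500+1,230 + 3,940 = 172,170 kg.
Stage 1: m₀ = 172,170 kg, m_f = 172,170 − 137,000 = 35,170 kg; Δv = 443×9.81×ln(4.895) = 4345.8×1.5883 ≈ 6902 m/s.
Stage 2: m₀ = 21,670 kg, m_f = 21,670 − 16,500 = 5,170 kg; Δv = 421×9.81×ln(4.191) = 4130.0×1.4331 ≈ 5919 m/s.
Total Δv = 6902 + 5919 = 12821 m/s.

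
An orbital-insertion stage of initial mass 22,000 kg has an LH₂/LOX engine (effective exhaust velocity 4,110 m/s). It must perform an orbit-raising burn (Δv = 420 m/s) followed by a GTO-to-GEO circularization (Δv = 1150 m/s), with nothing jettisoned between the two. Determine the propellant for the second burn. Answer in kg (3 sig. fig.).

After the first burn: m = 22000 × exp(−420/4110.0) = 22000 × 0.90286 = 19,862.9 kg.
After the second burn: m = 19,862.9 × exp(−1150/4110.0) = 19,862.9 × 0.75593 = 15,015 kg.
Second-burn propellant = 19,862.9 − 15,015 = 4,847.9 kg.

propellant for the second burn ≈ 4850 kg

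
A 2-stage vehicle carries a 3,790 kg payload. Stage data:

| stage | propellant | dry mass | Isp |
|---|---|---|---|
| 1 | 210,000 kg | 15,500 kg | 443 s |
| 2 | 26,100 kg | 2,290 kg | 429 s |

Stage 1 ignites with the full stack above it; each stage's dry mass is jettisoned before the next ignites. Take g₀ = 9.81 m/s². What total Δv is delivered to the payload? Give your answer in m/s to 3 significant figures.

Δv ≈ 14300 m/s

Ignition mass of stage 1 = 210,000+15,500 + 26,100+2,290 + 3,790 = 257,680 kg.
Stage 1: m₀ = 257,680 kg, m_f = 257,680 − 210,000 = 47,680 kg; Δv = 443×9.81×ln(5.404) = 4345.8×1.6872 ≈ 7332 m/s.
Stage 2: m₀ = 32,180 kg, m_f = 32,180 − 26,100 = 6,080 kg; Δv = 429×9.81×ln(5.293) = 4208.5×1.6663 ≈ 7013 m/s.
Total Δv = 7332 + 7013 = 14345 m/s.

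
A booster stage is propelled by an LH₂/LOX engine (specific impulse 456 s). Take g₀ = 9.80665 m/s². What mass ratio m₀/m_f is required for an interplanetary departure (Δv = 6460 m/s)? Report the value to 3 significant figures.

v_e = Isp · g₀ = 456 × 9.80665 = 4471.8 m/s.
m₀/m_f = exp(Δv / v_e) = exp(6460 / 4471.8) = exp(1.4446) = 4.2401.

mass ratio ≈ 4.24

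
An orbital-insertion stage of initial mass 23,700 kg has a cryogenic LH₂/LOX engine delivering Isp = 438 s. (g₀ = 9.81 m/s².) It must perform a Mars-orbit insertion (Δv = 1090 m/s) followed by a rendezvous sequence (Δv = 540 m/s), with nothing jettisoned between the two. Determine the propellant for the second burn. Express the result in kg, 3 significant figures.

propellant for the second burn ≈ 2170 kg

v_e = Isp · g₀ = 438 × 9.81 = 4296.8 m/s.
After the first burn: m = 23700 × exp(−1090/4296.8) = 23700 × 0.77594 = 18,389.8 kg.
After the second burn: m = 18,389.8 × exp(−540/4296.8) = 18,389.8 × 0.88190 = 16,218 kg.
Second-burn propellant = 18,389.8 − 16,218 = 2,171.8 kg.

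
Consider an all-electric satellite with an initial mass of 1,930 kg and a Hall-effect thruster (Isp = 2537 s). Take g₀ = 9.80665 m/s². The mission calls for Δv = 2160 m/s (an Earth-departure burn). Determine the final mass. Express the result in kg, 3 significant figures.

final mass ≈ 1770 kg

v_e = Isp · g₀ = 2537 × 9.80665 = 24879.5 m/s.
Rocket equation: m₀/m_f = exp(Δv / v_e) = exp(2160 / 24879.5) = exp(0.0868) = 1.0907.
m_f = m₀ / 1.0907 = 1,930 / 1.0907 = 1,769.51 kg.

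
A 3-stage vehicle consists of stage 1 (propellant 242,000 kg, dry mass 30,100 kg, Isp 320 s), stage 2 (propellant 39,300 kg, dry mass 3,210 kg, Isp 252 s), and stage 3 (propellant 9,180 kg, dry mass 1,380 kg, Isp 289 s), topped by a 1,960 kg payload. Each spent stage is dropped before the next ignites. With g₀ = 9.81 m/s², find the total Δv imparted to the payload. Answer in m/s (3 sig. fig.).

Ignition mass of stage 1 = 242,000+30,100 + 39,300+3,210 + 9,180+1,380 + 1,960 = 327,130 kg.
Stage 1: m₀ = 327,130 kg, m_f = 327,130 − 242,000 = 85,130 kg; Δv = 320×9.81×ln(3.843) = 3139.2×1.3462 ≈ 4226 m/s.
Stage 2: m₀ = 55,030 kg, m_f = 55,030 − 39,300 = 15,730 kg; Δv = 252×9.81×ln(3.498) = 2472.1×1.2523 ≈ 3096 m/s.
Stage 3: m₀ = 12,520 kg, m_f = 12,520 − 9,180 = 3,340 kg; Δv = 289×9.81×ln(3.749) = 2835.1×1.3214 ≈ 3746 m/s.
Total Δv = 4226 + 3096 + 3746 = 11068 m/s.

Δv ≈ 11100 m/s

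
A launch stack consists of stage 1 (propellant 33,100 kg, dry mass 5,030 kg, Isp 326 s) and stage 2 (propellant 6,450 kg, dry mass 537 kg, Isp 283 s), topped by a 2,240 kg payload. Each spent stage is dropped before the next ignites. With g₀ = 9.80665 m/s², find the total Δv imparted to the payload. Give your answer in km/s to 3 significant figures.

Ignition mass of stage 1 = 33,100+5,030 + 6,450+537 + 2,240 = 47,357 kg.
Stage 1: m₀ = 47,357 kg, m_f = 47,357 − 33,100 = 14,257 kg; Δv = 326×9.80665×ln(3.322) = 3197.0×1.2005 ≈ 3838 m/s.
Stage 2: m₀ = 9,227 kg, m_f = 9,227 − 6,450 = 2,777 kg; Δv = 283×9.80665×ln(3.323) = 2775.3×1.2008 ≈ 3332 m/s.
Total Δv = 3838 + 3332 = 7170 m/s.

Δv ≈ 7.17 km/s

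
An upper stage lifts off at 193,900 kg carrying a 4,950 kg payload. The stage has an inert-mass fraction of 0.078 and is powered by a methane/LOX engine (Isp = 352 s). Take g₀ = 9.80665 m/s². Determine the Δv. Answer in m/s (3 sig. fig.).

Stage wet mass = m₀ − payload = 193,900 − 4,950 = 188,950 kg.
Stage dry mass = ε × stage wet mass = 0.078 × 188,950 = 14,738.1 kg.
Burnout mass m_f = stage dry + payload = 14,738.1 + 4,950 = 19,688.1 kg.
v_e = Isp · g₀ = 352 × 9.80665 = 3451.9 m/s.
Δv = v_e · ln(193,900/19,688.1) = 3451.9 × ln(9.849) = 3451.9 × 2.2873 ≈ 7896 m/s.

Δv ≈ 7900 m/s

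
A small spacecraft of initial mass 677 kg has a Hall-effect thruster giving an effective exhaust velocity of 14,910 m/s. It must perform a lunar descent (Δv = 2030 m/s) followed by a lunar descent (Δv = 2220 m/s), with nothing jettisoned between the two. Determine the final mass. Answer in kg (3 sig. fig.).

final mass ≈ 509 kg

After the first burn: m = 677 × exp(−2030/14910.0) = 677 × 0.87271 = 590.825 kg.
After the second burn: m = 590.825 × exp(−2220/14910.0) = 590.825 × 0.86166 = 509.09 kg.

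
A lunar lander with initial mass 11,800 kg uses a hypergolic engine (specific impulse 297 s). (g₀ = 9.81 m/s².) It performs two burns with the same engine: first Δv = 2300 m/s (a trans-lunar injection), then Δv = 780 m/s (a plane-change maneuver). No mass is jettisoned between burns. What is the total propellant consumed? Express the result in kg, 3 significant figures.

v_e = Isp · g₀ = 297 × 9.81 = 2913.6 m/s.
After the first burn: m = 11800 × exp(−2300/2913.6) = 11800 × 0.45411 = 5,358.5 kg.
After the second burn: m = 5,358.5 × exp(−780/2913.6) = 5,358.5 × 0.76513 = 4,099.95 kg.
Total propellant = m₀ − m_final = 11800 − 4,099.95 = 7,700.05 kg.

total propellant consumed ≈ 7700 kg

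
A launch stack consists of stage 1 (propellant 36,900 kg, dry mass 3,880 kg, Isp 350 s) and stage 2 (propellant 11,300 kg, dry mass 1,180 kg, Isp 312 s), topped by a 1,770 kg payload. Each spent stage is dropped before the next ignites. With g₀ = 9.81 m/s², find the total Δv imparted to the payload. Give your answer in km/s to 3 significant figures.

Δv ≈ 8.63 km/s

Ignition mass of stage 1 = 36,900+3,880 + 11,300+1,180 + 1,770 = 55,030 kg.
Stage 1: m₀ = 55,030 kg, m_f = 55,030 − 36,900 = 18,130 kg; Δv = 350×9.81×ln(3.035) = 3433.5×1.1103 ≈ 3812 m/s.
Stage 2: m₀ = 14,250 kg, m_f = 14,250 − 11,300 = 2,950 kg; Δv = 312×9.81×ln(4.831) = 3060.7×1.5750 ≈ 4820 m/s.
Total Δv = 3812 + 4820 = 8632 m/s.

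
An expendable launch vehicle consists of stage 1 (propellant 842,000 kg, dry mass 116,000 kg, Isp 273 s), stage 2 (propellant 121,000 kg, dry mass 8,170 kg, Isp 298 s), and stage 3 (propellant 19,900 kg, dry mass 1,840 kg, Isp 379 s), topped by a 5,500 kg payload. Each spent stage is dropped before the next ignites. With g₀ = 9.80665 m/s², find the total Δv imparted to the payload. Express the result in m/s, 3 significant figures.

Ignition mass of stage 1 = 842,000+116,000 + 121,000+8,170 + 19,900+1,840 + 5,500 = 1,114,410 kg.
Stage 1: m₀ = 1,114,410 kg, m_f = 1,114,410 − 842,000 = 272,410 kg; Δv = 273×9.80665×ln(4.091) = 2677.2×1.4088 ≈ 3772 m/s.
Stage 2: m₀ = 156,410 kg, m_f = 156,410 − 121,000 = 35,410 kg; Δv = 298×9.80665×ln(4.417) = 2922.4×1.4855 ≈ 4341 m/s.
Stage 3: m₀ = 27,240 kg, m_f = 27,240 − 19,900 = 7,340 kg; Δv = 379×9.80665×ln(3.711) = 3716.7×1.3113 ≈ 4874 m/s.
Total Δv = 3772 + 4341 + 4874 = 12987 m/s.

Δv ≈ 13000 m/s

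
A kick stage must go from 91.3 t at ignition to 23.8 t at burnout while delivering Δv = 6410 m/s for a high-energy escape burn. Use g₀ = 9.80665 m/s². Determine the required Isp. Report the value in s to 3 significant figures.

Isp ≈ 486 s

ln(m₀/m_f) = ln(91300/23800) = ln(3.836) = 1.3445.
v_e = Δv / ln(m₀/m_f) = 6410 / 1.3445 = 4767.7 m/s.
Isp = v_e / g₀ = 4767.7 / 9.80665 = 486.2 s.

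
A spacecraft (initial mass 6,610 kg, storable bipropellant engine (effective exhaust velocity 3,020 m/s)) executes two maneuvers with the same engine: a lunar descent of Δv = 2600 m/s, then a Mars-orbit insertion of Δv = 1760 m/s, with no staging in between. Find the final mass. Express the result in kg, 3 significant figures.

final mass ≈ 1560 kg

After the first burn: m = 6610 × exp(−2600/3020.0) = 6610 × 0.42277 = 2,794.51 kg.
After the second burn: m = 2,794.51 × exp(−1760/3020.0) = 2,794.51 × 0.55834 = 1,560.29 kg.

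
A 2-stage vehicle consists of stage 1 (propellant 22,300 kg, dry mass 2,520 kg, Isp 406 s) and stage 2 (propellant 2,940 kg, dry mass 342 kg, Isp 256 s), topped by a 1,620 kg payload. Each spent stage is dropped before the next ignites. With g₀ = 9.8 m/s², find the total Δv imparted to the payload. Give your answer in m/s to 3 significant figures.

Ignition mass of stage 1 = 22,300+2,520 + 2,940+342 + 1,620 = 29,722 kg.
Stage 1: m₀ = 29,722 kg, m_f = 29,722 − 22,300 = 7,422 kg; Δv = 406×9.8×ln(4.005) = 3978.8×1.3874 ≈ 5520 m/s.
Stage 2: m₀ = 4,902 kg, m_f = 4,902 − 2,940 = 1,962 kg; Δv = 256×9.8×ln(2.498) = 2508.8×0.9157 ≈ 2297 m/s.
Total Δv = 5520 + 2297 = 7817 m/s.

Δv ≈ 7820 m/s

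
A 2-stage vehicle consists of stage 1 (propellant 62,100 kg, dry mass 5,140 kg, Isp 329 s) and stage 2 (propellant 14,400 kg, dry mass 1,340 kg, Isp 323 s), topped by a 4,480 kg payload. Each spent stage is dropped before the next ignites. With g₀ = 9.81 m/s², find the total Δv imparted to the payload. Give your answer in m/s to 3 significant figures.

Δv ≈ 7940 m/s

Ignition mass of stage 1 = 62,100+5,140 + 14,400+1,340 + 4,480 = 87,460 kg.
Stage 1: m₀ = 87,460 kg, m_f = 87,460 − 62,100 = 25,360 kg; Δv = 329×9.81×ln(3.449) = 3227.5×1.2380 ≈ 3996 m/s.
Stage 2: m₀ = 20,220 kg, m_f = 20,220 − 14,400 = 5,820 kg; Δv = 323×9.81×ln(3.474) = 3168.6×1.2454 ≈ 3946 m/s.
Total Δv = 3996 + 3946 = 7942 m/s.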